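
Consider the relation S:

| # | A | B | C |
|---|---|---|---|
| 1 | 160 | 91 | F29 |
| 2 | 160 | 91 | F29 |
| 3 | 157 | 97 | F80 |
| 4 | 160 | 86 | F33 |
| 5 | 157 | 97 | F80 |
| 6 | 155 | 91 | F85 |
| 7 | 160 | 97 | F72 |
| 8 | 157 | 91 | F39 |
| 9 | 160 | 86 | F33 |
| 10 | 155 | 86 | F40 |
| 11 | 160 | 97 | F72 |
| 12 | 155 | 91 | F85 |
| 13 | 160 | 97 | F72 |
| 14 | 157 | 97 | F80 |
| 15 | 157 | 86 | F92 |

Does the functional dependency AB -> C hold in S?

Yes

(A=160, B=91): rows 1, 2 → C = F29, F29 ✓
(A=157, B=97): rows 3, 5, 14 → C = F80, F80, F80 ✓
(A=160, B=86): rows 4, 9 → C = F33, F33 ✓
(A=155, B=91): rows 6, 12 → C = F85, F85 ✓
(A=160, B=97): rows 7, 11, 13 → C = F72, F72, F72 ✓
(A=157, B=91): row 8 → C = F39 ✓
(A=155, B=86): row 10 → C = F40 ✓
(A=157, B=86): row 15 → C = F92 ✓
Every AB value is associated with a single C value, so AB -> C holds.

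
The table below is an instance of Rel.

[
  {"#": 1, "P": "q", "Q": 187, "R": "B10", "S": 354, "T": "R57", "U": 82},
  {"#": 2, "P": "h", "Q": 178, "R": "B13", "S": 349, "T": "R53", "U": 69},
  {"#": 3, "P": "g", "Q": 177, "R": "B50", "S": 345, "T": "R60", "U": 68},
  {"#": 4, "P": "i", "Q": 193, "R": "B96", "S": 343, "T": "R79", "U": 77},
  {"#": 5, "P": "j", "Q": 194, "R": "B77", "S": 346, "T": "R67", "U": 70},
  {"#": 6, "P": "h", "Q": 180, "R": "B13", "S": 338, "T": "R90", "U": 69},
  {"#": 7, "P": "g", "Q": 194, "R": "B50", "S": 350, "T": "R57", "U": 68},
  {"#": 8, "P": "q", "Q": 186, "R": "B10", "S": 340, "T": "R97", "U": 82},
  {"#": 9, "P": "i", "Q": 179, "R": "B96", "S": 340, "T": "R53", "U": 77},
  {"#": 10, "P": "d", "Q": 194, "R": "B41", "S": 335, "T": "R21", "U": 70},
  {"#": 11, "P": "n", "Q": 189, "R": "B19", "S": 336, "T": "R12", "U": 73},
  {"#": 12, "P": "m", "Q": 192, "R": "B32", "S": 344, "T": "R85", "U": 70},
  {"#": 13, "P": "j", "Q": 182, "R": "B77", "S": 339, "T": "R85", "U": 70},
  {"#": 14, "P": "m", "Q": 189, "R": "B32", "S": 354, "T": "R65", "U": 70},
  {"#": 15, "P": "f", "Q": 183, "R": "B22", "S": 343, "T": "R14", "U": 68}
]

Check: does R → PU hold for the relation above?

Yes

R=B10: rows 1, 8 → {P,U} = (q, 82), (q, 82) ✓
R=B13: rows 2, 6 → {P,U} = (h, 69), (h, 69) ✓
R=B50: rows 3, 7 → {P,U} = (g, 68), (g, 68) ✓
R=B96: rows 4, 9 → {P,U} = (i, 77), (i, 77) ✓
R=B77: rows 5, 13 → {P,U} = (j, 70), (j, 70) ✓
R=B41: row 10 → {P,U} = (d, 70) ✓
R=B19: row 11 → {P,U} = (n, 73) ✓
R=B32: rows 12, 14 → {P,U} = (m, 70), (m, 70) ✓
R=B22: row 15 → {P,U} = (f, 68) ✓
Every R value is associated with a single PU value, so R → PU holds.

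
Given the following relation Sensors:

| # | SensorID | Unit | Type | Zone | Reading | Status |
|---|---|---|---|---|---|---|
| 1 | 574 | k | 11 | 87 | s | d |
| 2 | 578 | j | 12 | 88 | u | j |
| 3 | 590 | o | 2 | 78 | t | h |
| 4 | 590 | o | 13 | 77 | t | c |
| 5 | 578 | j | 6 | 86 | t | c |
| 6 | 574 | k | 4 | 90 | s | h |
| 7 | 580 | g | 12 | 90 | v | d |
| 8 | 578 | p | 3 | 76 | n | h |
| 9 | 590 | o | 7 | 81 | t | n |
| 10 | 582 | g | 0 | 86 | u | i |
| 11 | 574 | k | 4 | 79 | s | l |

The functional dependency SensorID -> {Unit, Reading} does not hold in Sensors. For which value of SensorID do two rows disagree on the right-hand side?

578

SensorID=574: rows 1, 6, 11 → {Unit,Reading} = (k, s), (k, s), (k, s) ✓
SensorID=578: rows 2, 5, 8 → {Unit,Reading} takes values {(j, u), (j, t), (p, n)} — violation
SensorID=590: rows 3, 4, 9 → {Unit,Reading} = (o, t), (o, t), (o, t) ✓
SensorID=580: row 7 → {Unit,Reading} = (g, v) ✓
SensorID=582: row 10 → {Unit,Reading} = (g, u) ✓
The only SensorID value with inconsistent RHS is SensorID=578.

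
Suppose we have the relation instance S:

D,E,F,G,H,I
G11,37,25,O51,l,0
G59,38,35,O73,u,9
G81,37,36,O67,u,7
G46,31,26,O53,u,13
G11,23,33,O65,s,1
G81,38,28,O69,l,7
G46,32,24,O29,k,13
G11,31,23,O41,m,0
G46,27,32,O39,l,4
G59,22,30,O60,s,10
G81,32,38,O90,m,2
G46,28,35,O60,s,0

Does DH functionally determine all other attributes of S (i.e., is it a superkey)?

All 12 rows have distinct DH values, so DH → (all attributes) holds and DH is a superkey.

Yes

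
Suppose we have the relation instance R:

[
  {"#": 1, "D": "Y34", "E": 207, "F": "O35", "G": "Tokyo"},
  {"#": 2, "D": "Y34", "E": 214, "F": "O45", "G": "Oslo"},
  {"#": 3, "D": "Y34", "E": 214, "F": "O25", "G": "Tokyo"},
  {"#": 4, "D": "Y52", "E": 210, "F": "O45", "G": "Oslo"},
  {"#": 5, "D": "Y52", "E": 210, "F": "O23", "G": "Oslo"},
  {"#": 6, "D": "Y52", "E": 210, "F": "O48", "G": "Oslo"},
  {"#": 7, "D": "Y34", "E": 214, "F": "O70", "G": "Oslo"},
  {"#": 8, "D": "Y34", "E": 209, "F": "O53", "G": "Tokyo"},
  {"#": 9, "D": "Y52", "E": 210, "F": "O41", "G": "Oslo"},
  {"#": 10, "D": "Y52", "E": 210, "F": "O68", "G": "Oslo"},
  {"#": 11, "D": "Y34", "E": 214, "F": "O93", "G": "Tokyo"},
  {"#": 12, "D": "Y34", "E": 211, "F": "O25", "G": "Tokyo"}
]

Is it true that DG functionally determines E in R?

(D=Y34, G=Tokyo): rows 1, 3, 8, 11, 12 → E takes values {207, 214, 209, 211} — violation
(D=Y34, G=Oslo): rows 2, 7 → E = 214, 214 ✓
(D=Y52, G=Oslo): rows 4, 5, 6, 9, 10 → E = 210, 210, 210, 210, 210 ✓
Two rows agree on DG but differ on E, so DG -> E does not hold.

No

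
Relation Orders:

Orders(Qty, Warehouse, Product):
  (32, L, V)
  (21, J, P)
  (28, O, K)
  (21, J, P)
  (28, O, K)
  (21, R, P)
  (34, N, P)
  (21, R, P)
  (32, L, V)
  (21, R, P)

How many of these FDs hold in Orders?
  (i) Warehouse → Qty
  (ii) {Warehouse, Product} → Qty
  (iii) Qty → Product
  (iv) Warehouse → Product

(i) Warehouse → Qty: every LHS value maps to a single RHS value — holds.
(ii) {Warehouse, Product} → Qty: every LHS value maps to a single RHS value — holds.
(iii) Qty → Product: every LHS value maps to a single RHS value — holds.
(iv) Warehouse → Product: every LHS value maps to a single RHS value — holds.
4 of the 4 dependencies hold.

4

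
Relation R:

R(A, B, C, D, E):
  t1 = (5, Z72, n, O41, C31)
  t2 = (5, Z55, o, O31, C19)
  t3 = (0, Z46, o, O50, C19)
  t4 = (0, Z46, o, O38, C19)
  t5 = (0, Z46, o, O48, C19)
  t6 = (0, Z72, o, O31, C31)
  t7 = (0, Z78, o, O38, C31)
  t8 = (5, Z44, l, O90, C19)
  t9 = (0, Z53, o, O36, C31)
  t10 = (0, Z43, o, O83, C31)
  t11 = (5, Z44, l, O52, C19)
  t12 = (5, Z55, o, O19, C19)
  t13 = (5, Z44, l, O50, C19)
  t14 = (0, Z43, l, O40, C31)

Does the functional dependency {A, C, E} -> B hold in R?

No

(A=5, C=n, E=C31): row 1 → B = Z72 ✓
(A=5, C=o, E=C19): rows 2, 12 → B = Z55, Z55 ✓
(A=0, C=o, E=C19): rows 3, 4, 5 → B = Z46, Z46, Z46 ✓
(A=0, C=o, E=C31): rows 6, 7, 9, 10 → B takes values {Z72, Z78, Z53, Z43} — violation
(A=5, C=l, E=C19): rows 8, 11, 13 → B = Z44, Z44, Z44 ✓
(A=0, C=l, E=C31): row 14 → B = Z43 ✓
Two rows agree on {A, C, E} but differ on B, so {A, C, E} -> B does not hold.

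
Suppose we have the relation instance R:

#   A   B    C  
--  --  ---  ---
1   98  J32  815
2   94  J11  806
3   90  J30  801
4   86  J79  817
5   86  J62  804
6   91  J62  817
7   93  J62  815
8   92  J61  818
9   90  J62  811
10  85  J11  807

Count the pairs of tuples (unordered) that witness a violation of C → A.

2

C=815: violating pairs (1,7) — 1 pair.
C=817: violating pairs (4,6) — 1 pair.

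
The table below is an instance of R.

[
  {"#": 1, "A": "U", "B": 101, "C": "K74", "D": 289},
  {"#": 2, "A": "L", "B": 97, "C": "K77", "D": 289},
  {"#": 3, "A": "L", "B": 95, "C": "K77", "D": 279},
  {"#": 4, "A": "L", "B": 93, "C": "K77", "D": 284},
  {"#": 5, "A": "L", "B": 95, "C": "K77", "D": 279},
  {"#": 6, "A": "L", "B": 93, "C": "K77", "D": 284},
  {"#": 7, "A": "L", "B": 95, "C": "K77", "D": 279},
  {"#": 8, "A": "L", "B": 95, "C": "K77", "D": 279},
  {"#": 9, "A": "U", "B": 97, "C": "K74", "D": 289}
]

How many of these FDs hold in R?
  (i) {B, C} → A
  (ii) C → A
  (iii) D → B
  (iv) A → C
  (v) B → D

(i) {B, C} → A: every LHS value maps to a single RHS value — holds.
(ii) C → A: every LHS value maps to a single RHS value — holds.
(iii) D → B: D=289: rows 1, 2, 9 → B takes values {101, 97} — violation — fails.
(iv) A → C: every LHS value maps to a single RHS value — holds.
(v) B → D: every LHS value maps to a single RHS value — holds.
4 of the 5 dependencies hold.

4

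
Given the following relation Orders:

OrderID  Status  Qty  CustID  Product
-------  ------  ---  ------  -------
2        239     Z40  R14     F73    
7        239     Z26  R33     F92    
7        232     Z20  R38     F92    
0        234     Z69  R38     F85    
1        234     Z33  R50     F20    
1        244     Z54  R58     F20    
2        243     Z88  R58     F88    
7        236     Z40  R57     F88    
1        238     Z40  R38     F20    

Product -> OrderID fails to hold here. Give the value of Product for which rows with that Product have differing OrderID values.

F88

Product=F73: 1 row → OrderID = 2 ✓
Product=F92: 2 rows → OrderID = 7, 7 ✓
Product=F85: 1 row → OrderID = 0 ✓
Product=F20: 3 rows → OrderID = 1, 1, 1 ✓
Product=F88: 2 rows → OrderID takes values {2, 7} — violation
The only Product value with inconsistent OrderID is Product=F88.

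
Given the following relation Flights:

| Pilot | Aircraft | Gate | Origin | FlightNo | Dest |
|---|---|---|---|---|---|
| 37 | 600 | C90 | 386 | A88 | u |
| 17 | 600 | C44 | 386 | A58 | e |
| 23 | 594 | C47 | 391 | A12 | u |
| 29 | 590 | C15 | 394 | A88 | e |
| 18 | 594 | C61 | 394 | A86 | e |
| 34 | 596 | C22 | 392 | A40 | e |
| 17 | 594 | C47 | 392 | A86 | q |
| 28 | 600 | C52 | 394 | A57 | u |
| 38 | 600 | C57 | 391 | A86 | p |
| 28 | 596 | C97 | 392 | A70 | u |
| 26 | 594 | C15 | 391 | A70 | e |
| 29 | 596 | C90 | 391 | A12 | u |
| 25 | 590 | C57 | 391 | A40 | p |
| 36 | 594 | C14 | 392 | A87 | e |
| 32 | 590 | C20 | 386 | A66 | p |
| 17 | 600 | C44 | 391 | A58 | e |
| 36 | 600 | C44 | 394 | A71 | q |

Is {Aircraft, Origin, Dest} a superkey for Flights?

Yes

All 17 rows have distinct {Aircraft, Origin, Dest} values, so {Aircraft, Origin, Dest} → (all attributes) holds and {Aircraft, Origin, Dest} is a superkey.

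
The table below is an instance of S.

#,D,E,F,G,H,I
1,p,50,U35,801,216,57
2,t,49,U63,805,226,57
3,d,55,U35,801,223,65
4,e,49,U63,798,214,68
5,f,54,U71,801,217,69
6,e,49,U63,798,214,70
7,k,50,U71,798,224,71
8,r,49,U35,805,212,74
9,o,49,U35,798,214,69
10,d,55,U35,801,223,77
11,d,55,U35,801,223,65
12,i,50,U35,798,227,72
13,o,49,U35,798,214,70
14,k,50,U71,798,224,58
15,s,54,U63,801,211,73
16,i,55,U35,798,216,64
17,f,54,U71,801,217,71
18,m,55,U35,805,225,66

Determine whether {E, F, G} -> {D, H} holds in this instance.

Yes

(E=50, F=U35, G=801): row 1 → {D,H} = (p, 216) ✓
(E=49, F=U63, G=805): row 2 → {D,H} = (t, 226) ✓
(E=55, F=U35, G=801): rows 3, 10, 11 → {D,H} = (d, 223), (d, 223), (d, 223) ✓
(E=49, F=U63, G=798): rows 4, 6 → {D,H} = (e, 214), (e, 214) ✓
(E=54, F=U71, G=801): rows 5, 17 → {D,H} = (f, 217), (f, 217) ✓
(E=50, F=U71, G=798): rows 7, 14 → {D,H} = (k, 224), (k, 224) ✓
(E=49, F=U35, G=805): row 8 → {D,H} = (r, 212) ✓
(E=49, F=U35, G=798): rows 9, 13 → {D,H} = (o, 214), (o, 214) ✓
(E=50, F=U35, G=798): row 12 → {D,H} = (i, 227) ✓
(E=54, F=U63, G=801): row 15 → {D,H} = (s, 211) ✓
(E=55, F=U35, G=798): row 16 → {D,H} = (i, 216) ✓
(E=55, F=U35, G=805): row 18 → {D,H} = (m, 225) ✓
Every {E, F, G} value is associated with a single {D, H} value, so {E, F, G} -> {D, H} holds.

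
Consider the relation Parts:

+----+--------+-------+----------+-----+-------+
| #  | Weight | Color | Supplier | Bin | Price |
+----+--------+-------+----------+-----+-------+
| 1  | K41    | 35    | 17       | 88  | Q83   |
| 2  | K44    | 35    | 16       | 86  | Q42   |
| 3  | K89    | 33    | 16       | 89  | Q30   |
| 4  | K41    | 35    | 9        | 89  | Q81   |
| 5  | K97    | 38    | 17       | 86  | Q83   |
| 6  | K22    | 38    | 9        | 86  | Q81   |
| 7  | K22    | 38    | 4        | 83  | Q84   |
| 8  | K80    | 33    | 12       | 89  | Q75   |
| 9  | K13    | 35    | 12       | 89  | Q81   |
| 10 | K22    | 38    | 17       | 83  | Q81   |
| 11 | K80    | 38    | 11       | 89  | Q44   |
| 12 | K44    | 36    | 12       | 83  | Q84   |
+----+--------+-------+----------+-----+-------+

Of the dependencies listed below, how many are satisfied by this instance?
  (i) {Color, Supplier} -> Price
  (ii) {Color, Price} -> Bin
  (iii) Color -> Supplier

0

(i) {Color, Supplier} -> Price: (Color=38, Supplier=17): rows 5, 10 → Price takes values {Q83, Q81} — violation — fails.
(ii) {Color, Price} -> Bin: (Color=38, Price=Q81): rows 6, 10 → Bin takes values {86, 83} — violation — fails.
(iii) Color -> Supplier: Color=35: rows 1, 2, 4, 9 → Supplier takes values {17, 16, 9, 12} — violation; Color=33: rows 3, 8 → Supplier takes values {16, 12} — violation; Color=38: rows 5, 6, 7, 10, 11 → Supplier takes values {17, 9, 4, 11} — violation — fails.
None of the 3 dependencies hold.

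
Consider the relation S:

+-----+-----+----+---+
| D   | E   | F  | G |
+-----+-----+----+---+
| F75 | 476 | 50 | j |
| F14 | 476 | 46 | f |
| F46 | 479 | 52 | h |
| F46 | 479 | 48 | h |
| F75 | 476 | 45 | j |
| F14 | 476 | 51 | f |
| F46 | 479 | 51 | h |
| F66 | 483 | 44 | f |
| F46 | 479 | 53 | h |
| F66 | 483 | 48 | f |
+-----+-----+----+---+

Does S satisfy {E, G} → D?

(E=476, G=j): 2 rows → D = F75, F75 ✓
(E=476, G=f): 2 rows → D = F14, F14 ✓
(E=479, G=h): 4 rows → D = F46, F46, F46, F46 ✓
(E=483, G=f): 2 rows → D = F66, F66 ✓
Every {E, G} value is associated with a single D value, so {E, G} → D holds.

Yes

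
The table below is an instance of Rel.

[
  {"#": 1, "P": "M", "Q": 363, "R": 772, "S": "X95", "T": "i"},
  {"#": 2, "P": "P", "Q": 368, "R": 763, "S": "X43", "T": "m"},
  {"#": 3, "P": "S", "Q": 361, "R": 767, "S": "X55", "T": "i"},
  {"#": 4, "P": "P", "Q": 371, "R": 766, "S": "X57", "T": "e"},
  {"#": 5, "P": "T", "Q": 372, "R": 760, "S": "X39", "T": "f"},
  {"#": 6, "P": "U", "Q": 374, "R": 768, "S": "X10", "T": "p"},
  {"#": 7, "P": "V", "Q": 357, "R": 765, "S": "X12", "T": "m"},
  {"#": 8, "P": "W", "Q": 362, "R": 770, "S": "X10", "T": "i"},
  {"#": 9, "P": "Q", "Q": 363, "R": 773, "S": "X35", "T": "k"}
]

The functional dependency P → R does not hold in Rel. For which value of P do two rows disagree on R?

P=M: row 1 → R = 772 ✓
P=P: rows 2, 4 → R takes values {763, 766} — violation
P=S: row 3 → R = 767 ✓
P=T: row 5 → R = 760 ✓
P=U: row 6 → R = 768 ✓
P=V: row 7 → R = 765 ✓
P=W: row 8 → R = 770 ✓
P=Q: row 9 → R = 773 ✓
The only P value with inconsistent R is P=P.

P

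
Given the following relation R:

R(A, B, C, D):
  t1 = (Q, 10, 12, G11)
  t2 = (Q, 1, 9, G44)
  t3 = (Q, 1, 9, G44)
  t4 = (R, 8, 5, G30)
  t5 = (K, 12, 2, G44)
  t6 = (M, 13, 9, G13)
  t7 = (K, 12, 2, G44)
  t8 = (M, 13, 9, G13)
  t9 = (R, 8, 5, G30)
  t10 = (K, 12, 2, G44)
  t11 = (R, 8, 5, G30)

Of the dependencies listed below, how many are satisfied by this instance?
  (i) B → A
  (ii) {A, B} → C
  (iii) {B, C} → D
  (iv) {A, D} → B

(i) B → A: every LHS value maps to a single RHS value — holds.
(ii) {A, B} → C: every LHS value maps to a single RHS value — holds.
(iii) {B, C} → D: every LHS value maps to a single RHS value — holds.
(iv) {A, D} → B: every LHS value maps to a single RHS value — holds.
4 of the 4 dependencies hold.

4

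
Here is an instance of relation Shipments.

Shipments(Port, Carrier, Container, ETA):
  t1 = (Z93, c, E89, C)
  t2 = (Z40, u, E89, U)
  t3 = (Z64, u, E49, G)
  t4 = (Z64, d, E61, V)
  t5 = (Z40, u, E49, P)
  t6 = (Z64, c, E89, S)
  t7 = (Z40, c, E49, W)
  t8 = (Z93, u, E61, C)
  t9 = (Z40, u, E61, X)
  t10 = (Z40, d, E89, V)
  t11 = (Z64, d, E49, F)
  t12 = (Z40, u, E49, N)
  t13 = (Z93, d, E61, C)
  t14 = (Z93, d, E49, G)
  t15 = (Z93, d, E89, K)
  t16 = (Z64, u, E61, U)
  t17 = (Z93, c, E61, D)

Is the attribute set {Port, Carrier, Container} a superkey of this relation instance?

No

Rows 5 and 12 have the same {Port, Carrier, Container} value (Port=Z40, Carrier=u, Container=E49) but are distinct tuples, so {Port, Carrier, Container} does not determine every attribute — not a superkey.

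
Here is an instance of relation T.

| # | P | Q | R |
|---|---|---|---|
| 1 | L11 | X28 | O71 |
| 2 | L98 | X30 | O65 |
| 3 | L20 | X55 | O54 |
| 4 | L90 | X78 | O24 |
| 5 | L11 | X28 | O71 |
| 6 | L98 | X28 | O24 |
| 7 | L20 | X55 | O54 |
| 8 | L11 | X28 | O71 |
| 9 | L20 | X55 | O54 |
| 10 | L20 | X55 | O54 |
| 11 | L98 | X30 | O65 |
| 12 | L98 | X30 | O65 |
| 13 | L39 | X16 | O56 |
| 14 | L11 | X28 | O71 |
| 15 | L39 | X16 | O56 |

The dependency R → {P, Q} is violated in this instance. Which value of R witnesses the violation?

R=O71: rows 1, 5, 8, 14 → {P,Q} = (L11, X28), (L11, X28), (L11, X28), (L11, X28) ✓
R=O65: rows 2, 11, 12 → {P,Q} = (L98, X30), (L98, X30), (L98, X30) ✓
R=O54: rows 3, 7, 9, 10 → {P,Q} = (L20, X55), (L20, X55), (L20, X55), (L20, X55) ✓
R=O24: rows 4, 6 → {P,Q} takes values {(L90, X78), (L98, X28)} — violation
R=O56: rows 13, 15 → {P,Q} = (L39, X16), (L39, X16) ✓
The only R value with inconsistent RHS is R=O24.

O24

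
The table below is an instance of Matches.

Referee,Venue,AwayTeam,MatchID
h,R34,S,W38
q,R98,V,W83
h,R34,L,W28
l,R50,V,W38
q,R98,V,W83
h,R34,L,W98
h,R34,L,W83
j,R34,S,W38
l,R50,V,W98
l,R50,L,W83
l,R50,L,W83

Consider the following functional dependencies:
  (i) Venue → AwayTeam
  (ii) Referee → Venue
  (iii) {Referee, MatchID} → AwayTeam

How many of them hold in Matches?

2

(i) Venue → AwayTeam: Venue=R34: 5 rows → AwayTeam takes values {S, L} — violation; Venue=R50: 4 rows → AwayTeam takes values {V, L} — violation — fails.
(ii) Referee → Venue: every LHS value maps to a single RHS value — holds.
(iii) {Referee, MatchID} → AwayTeam: every LHS value maps to a single RHS value — holds.
2 of the 3 dependencies hold.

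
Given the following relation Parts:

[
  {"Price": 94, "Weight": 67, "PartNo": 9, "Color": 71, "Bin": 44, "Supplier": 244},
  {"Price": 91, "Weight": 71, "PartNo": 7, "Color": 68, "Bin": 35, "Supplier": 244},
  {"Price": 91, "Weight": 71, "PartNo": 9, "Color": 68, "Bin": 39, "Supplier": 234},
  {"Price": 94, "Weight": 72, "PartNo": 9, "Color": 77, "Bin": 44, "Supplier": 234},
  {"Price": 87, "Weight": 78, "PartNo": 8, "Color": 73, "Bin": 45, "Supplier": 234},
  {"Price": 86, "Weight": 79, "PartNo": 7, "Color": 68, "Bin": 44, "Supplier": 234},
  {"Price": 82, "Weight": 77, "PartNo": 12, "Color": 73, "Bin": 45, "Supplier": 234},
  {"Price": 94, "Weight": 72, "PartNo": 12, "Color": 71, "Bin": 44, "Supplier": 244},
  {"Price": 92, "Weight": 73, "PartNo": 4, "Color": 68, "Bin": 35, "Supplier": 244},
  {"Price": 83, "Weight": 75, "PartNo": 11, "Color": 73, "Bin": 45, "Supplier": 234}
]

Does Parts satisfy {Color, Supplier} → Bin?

(Color=71, Supplier=244): 2 rows → Bin = 44, 44 ✓
(Color=68, Supplier=244): 2 rows → Bin = 35, 35 ✓
(Color=68, Supplier=234): 2 rows → Bin takes values {39, 44} — violation
(Color=77, Supplier=234): 1 row → Bin = 44 ✓
(Color=73, Supplier=234): 3 rows → Bin = 45, 45, 45 ✓
Two rows agree on {Color, Supplier} but differ on Bin, so {Color, Supplier} → Bin does not hold.

No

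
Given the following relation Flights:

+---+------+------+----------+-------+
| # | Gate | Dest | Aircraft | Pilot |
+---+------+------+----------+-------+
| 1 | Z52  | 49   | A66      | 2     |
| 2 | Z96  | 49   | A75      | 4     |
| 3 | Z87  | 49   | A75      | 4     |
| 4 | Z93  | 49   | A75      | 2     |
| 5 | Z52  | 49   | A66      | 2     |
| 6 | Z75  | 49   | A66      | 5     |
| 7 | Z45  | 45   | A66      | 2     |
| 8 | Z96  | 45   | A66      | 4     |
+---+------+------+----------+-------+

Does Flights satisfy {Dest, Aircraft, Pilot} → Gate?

(Dest=49, Aircraft=A66, Pilot=2): rows 1, 5 → Gate = Z52, Z52 ✓
(Dest=49, Aircraft=A75, Pilot=4): rows 2, 3 → Gate takes values {Z96, Z87} — violation
(Dest=49, Aircraft=A75, Pilot=2): row 4 → Gate = Z93 ✓
(Dest=49, Aircraft=A66, Pilot=5): row 6 → Gate = Z75 ✓
(Dest=45, Aircraft=A66, Pilot=2): row 7 → Gate = Z45 ✓
(Dest=45, Aircraft=A66, Pilot=4): row 8 → Gate = Z96 ✓
Two rows agree on {Dest, Aircraft, Pilot} but differ on Gate, so {Dest, Aircraft, Pilot} → Gate does not hold.

No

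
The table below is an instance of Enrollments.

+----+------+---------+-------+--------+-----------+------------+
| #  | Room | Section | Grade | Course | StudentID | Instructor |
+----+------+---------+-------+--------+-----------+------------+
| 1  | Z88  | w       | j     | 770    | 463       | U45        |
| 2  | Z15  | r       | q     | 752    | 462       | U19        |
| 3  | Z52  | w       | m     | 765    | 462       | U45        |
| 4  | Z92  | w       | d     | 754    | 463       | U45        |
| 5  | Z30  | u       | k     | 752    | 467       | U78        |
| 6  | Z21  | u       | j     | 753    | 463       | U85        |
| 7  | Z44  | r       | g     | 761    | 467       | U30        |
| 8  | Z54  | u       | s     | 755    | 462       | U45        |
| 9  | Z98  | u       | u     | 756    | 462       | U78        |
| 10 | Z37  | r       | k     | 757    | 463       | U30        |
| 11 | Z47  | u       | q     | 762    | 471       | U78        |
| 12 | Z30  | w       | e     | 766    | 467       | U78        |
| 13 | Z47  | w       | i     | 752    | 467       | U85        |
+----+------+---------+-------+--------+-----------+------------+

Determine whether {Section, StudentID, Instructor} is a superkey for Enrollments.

No

Rows 1 and 4 have the same {Section, StudentID, Instructor} value (Section=w, StudentID=463, Instructor=U45) but are distinct tuples, so {Section, StudentID, Instructor} does not determine every attribute — not a superkey.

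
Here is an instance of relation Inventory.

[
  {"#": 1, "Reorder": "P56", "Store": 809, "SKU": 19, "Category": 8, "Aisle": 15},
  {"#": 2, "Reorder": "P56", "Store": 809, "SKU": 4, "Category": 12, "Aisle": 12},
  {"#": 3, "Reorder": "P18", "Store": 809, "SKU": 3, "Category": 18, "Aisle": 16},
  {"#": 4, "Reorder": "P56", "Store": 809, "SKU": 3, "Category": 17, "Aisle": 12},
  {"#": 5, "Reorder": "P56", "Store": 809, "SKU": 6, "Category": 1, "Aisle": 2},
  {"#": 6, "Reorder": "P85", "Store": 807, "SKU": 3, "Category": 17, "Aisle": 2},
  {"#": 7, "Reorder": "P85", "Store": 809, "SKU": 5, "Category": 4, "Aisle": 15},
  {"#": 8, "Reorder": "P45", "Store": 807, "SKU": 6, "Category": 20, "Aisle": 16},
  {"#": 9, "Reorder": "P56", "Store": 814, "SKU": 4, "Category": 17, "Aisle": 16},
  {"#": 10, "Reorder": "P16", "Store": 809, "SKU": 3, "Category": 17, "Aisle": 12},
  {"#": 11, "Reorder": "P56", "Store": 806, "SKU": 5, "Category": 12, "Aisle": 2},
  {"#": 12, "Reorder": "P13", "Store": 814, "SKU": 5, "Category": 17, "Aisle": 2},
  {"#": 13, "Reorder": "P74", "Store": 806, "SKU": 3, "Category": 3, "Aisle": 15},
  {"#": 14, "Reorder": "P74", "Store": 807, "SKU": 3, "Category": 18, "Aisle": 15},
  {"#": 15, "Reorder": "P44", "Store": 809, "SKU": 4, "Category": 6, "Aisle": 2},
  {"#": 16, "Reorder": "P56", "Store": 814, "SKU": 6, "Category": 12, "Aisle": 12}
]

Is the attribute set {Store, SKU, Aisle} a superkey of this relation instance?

No

Rows 4 and 10 have the same {Store, SKU, Aisle} value (Store=809, SKU=3, Aisle=12) but are distinct tuples, so {Store, SKU, Aisle} does not determine every attribute — not a superkey.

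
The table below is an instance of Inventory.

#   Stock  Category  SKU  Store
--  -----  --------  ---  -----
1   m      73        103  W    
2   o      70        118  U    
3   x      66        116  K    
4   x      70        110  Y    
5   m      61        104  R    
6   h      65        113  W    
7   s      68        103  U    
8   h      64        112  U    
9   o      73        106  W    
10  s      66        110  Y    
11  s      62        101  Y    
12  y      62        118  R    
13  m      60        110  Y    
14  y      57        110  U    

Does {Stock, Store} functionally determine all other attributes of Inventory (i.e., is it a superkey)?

Rows 10 and 11 have the same {Stock, Store} value (Stock=s, Store=Y) but are distinct tuples, so {Stock, Store} does not determine every attribute — not a superkey.

No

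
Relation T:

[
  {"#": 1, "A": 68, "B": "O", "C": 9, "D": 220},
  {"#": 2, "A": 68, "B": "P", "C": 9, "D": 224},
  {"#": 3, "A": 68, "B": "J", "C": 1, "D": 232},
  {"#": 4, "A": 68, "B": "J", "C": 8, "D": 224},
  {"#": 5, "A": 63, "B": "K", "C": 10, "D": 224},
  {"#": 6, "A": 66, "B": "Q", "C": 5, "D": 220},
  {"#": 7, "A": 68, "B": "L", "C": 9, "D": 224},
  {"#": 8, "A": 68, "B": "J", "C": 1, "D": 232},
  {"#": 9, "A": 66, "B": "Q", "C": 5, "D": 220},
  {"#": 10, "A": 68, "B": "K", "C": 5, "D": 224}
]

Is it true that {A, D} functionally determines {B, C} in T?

(A=68, D=220): row 1 → {B,C} = (O, 9) ✓
(A=68, D=224): rows 2, 4, 7, 10 → {B,C} takes values {(P, 9), (J, 8), (L, 9), (K, 5)} — violation
(A=68, D=232): rows 3, 8 → {B,C} = (J, 1), (J, 1) ✓
(A=63, D=224): row 5 → {B,C} = (K, 10) ✓
(A=66, D=220): rows 6, 9 → {B,C} = (Q, 5), (Q, 5) ✓
Two rows agree on {A, D} but differ on {B, C}, so {A, D} → {B, C} does not hold.

No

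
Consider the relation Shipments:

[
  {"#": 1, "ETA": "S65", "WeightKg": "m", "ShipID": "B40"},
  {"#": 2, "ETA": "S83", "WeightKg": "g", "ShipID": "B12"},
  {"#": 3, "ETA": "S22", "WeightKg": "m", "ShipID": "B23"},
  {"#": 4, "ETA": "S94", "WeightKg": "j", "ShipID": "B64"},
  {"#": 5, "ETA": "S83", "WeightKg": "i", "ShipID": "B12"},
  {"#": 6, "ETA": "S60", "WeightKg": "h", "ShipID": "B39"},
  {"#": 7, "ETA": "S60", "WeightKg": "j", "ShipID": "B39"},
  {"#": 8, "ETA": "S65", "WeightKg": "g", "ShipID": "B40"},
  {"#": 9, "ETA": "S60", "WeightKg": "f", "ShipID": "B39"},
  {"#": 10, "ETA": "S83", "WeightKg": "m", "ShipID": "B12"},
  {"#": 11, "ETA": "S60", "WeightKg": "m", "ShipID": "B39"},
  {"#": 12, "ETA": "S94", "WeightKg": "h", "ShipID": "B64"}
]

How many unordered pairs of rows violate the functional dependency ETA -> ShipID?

ETA=S65: all 2 rows agree on ShipID — 0 pairs.
ETA=S83: all 3 rows agree on ShipID — 0 pairs.
ETA=S94: all 2 rows agree on ShipID — 0 pairs.
ETA=S60: all 4 rows agree on ShipID — 0 pairs.

0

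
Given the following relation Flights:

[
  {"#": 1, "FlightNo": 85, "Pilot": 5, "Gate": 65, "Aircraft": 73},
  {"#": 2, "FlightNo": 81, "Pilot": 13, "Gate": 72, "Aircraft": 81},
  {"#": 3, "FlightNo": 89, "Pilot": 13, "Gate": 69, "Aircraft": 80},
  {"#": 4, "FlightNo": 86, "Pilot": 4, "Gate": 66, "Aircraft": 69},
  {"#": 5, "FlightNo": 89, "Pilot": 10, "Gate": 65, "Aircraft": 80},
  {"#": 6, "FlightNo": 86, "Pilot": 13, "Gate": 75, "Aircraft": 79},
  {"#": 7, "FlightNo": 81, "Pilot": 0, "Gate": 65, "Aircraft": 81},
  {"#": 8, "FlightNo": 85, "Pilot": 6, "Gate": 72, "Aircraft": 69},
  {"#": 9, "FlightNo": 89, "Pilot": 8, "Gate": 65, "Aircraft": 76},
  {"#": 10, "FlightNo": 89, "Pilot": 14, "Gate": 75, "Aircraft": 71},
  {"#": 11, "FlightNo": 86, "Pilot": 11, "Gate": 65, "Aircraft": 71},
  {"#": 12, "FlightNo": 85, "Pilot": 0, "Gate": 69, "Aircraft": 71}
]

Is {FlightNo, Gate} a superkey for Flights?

No

Rows 5 and 9 have the same {FlightNo, Gate} value (FlightNo=89, Gate=65) but are distinct tuples, so {FlightNo, Gate} does not determine every attribute — not a superkey.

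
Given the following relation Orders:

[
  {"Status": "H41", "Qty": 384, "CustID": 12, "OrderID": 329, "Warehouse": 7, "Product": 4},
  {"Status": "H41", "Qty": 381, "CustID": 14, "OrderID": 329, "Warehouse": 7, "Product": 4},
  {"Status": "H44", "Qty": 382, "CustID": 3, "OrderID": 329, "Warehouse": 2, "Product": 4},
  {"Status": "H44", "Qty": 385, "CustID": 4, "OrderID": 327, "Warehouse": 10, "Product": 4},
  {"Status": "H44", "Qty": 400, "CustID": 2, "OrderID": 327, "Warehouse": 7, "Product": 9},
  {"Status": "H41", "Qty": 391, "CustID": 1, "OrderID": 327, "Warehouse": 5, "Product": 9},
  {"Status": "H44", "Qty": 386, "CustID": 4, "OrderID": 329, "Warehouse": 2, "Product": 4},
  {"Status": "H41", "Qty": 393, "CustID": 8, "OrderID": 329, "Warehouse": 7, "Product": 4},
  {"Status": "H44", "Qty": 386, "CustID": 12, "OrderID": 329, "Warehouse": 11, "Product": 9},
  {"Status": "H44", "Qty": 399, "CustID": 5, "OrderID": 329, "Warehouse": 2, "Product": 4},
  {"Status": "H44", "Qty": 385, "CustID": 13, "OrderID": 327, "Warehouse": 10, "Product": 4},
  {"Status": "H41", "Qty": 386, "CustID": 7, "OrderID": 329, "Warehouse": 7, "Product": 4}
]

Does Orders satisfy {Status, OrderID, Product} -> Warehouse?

(Status=H41, OrderID=329, Product=4): 4 rows → Warehouse = 7, 7, 7, 7 ✓
(Status=H44, OrderID=329, Product=4): 3 rows → Warehouse = 2, 2, 2 ✓
(Status=H44, OrderID=327, Product=4): 2 rows → Warehouse = 10, 10 ✓
(Status=H44, OrderID=327, Product=9): 1 row → Warehouse = 7 ✓
(Status=H41, OrderID=327, Product=9): 1 row → Warehouse = 5 ✓
(Status=H44, OrderID=329, Product=9): 1 row → Warehouse = 11 ✓
Every {Status, OrderID, Product} value is associated with a single Warehouse value, so {Status, OrderID, Product} -> Warehouse holds.

Yes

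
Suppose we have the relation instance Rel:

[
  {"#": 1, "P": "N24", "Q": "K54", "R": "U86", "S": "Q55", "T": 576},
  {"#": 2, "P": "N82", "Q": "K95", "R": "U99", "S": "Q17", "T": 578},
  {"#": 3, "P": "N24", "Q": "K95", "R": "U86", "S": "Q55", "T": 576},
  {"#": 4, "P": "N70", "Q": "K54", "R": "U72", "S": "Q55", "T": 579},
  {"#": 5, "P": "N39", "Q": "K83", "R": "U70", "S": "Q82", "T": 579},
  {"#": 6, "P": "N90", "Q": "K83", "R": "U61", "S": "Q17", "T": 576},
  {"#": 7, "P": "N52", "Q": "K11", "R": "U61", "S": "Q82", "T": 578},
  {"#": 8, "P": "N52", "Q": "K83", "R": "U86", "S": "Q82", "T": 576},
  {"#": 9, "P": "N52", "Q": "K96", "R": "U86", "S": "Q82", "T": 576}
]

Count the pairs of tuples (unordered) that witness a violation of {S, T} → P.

(S=Q55, T=576): all 2 rows agree on P — 0 pairs.
(S=Q82, T=576): all 2 rows agree on P — 0 pairs.

0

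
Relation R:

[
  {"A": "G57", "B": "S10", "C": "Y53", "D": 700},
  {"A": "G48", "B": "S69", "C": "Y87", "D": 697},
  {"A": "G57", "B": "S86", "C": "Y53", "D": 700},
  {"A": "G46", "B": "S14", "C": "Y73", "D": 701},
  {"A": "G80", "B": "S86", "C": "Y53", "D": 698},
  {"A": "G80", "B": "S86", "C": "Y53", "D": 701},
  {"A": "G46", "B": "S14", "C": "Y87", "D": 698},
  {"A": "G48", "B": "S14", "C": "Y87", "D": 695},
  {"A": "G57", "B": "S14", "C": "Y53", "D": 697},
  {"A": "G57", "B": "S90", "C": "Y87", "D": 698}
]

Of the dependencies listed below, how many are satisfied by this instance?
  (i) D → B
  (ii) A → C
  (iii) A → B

0

(i) D → B: D=700: 2 rows → B takes values {S10, S86} — violation; D=697: 2 rows → B takes values {S69, S14} — violation; D=701: 2 rows → B takes values {S14, S86} — violation; D=698: 3 rows → B takes values {S86, S14, S90} — violation — fails.
(ii) A → C: A=G57: 4 rows → C takes values {Y53, Y87} — violation; A=G46: 2 rows → C takes values {Y73, Y87} — violation — fails.
(iii) A → B: A=G57: 4 rows → B takes values {S10, S86, S14, S90} — violation; A=G48: 2 rows → B takes values {S69, S14} — violation — fails.
None of the 3 dependencies hold.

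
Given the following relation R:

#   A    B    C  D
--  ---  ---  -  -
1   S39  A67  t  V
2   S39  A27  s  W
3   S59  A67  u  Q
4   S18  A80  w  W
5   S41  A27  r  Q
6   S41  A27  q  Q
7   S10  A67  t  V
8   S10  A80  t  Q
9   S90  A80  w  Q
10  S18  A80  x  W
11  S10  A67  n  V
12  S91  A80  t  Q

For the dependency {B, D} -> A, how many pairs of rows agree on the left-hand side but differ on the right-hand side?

5

(B=A67, D=V): violating pairs (1,7), (1,11) — 2 pairs.
(B=A80, D=W): all 2 rows agree on A — 0 pairs.
(B=A27, D=Q): all 2 rows agree on A — 0 pairs.
(B=A80, D=Q): violating pairs (8,9), (8,12), (9,12) — 3 pairs.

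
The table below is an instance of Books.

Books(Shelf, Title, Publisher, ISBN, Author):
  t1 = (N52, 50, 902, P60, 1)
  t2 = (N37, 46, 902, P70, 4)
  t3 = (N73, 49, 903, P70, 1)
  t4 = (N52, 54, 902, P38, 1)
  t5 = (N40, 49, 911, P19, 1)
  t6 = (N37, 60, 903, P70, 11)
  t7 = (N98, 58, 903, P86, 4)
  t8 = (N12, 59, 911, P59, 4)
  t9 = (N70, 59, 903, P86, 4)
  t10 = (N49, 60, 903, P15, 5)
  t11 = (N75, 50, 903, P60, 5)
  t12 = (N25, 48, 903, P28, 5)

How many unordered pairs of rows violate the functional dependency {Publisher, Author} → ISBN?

(Publisher=902, Author=1): violating pairs (1,4) — 1 pair.
(Publisher=903, Author=4): all 2 rows agree on ISBN — 0 pairs.
(Publisher=903, Author=5): violating pairs (10,11), (10,12), (11,12) — 3 pairs.

4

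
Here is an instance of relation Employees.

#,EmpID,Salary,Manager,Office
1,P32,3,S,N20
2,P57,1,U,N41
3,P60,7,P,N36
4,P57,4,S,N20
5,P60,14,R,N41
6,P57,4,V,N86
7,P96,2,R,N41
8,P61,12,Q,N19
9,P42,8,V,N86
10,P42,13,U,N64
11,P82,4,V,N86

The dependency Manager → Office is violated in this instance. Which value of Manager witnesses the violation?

Manager=S: rows 1, 4 → Office = N20, N20 ✓
Manager=U: rows 2, 10 → Office takes values {N41, N64} — violation
Manager=P: row 3 → Office = N36 ✓
Manager=R: rows 5, 7 → Office = N41, N41 ✓
Manager=V: rows 6, 9, 11 → Office = N86, N86, N86 ✓
Manager=Q: row 8 → Office = N19 ✓
The only Manager value with inconsistent Office is Manager=U.

U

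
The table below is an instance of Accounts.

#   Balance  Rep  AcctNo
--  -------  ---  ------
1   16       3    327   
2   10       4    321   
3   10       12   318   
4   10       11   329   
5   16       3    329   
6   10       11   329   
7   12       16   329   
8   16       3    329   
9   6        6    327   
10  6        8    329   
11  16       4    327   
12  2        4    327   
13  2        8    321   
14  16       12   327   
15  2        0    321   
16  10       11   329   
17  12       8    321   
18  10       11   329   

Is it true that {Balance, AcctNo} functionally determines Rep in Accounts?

(Balance=16, AcctNo=327): rows 1, 11, 14 → Rep takes values {3, 4, 12} — violation
(Balance=10, AcctNo=321): row 2 → Rep = 4 ✓
(Balance=10, AcctNo=318): row 3 → Rep = 12 ✓
(Balance=10, AcctNo=329): rows 4, 6, 16, 18 → Rep = 11, 11, 11, 11 ✓
(Balance=16, AcctNo=329): rows 5, 8 → Rep = 3, 3 ✓
(Balance=12, AcctNo=329): row 7 → Rep = 16 ✓
(Balance=6, AcctNo=327): row 9 → Rep = 6 ✓
(Balance=6, AcctNo=329): row 10 → Rep = 8 ✓
(Balance=2, AcctNo=327): row 12 → Rep = 4 ✓
(Balance=2, AcctNo=321): rows 13, 15 → Rep takes values {8, 0} — violation
(Balance=12, AcctNo=321): row 17 → Rep = 8 ✓
Two rows agree on {Balance, AcctNo} but differ on Rep, so {Balance, AcctNo} -> Rep does not hold.

No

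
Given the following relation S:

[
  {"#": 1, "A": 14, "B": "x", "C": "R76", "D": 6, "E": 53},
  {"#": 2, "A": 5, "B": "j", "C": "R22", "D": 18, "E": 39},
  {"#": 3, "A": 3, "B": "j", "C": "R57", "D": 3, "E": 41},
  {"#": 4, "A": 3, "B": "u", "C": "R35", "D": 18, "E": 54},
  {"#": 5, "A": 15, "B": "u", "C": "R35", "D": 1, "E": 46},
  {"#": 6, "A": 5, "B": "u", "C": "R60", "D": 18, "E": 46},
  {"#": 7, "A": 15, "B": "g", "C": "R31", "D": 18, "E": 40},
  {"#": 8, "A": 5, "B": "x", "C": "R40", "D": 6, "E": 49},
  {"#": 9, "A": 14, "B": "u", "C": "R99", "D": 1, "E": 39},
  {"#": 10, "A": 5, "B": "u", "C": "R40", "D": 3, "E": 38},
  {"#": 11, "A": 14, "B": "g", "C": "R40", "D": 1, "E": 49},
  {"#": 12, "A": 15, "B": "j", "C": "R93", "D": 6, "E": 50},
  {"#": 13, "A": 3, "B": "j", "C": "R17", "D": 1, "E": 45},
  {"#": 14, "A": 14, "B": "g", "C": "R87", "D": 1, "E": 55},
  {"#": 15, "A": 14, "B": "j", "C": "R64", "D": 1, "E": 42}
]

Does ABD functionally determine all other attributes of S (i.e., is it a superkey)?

No

Rows 11 and 14 have the same ABD value (A=14, B=g, D=1) but are distinct tuples, so ABD does not determine every attribute — not a superkey.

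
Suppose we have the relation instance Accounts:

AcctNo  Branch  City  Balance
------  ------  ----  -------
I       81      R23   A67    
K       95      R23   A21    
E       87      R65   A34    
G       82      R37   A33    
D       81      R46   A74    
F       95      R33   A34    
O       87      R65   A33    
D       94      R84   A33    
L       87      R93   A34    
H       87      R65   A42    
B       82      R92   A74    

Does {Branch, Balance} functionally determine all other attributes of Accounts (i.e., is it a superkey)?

No

Two distinct rows share (Branch=87, Balance=A34), so {Branch, Balance} does not determine every attribute — not a superkey.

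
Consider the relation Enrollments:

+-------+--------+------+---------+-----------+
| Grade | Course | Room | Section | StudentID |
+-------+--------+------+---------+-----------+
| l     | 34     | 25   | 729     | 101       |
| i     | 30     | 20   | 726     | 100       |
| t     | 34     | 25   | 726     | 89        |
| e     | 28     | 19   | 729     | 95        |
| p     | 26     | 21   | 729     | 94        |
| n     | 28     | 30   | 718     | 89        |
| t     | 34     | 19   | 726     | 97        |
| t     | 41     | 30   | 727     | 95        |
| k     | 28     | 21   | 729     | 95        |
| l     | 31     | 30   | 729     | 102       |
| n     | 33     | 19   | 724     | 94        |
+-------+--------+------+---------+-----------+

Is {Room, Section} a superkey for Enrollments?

No

Two distinct rows share (Room=21, Section=729), so {Room, Section} does not determine every attribute — not a superkey.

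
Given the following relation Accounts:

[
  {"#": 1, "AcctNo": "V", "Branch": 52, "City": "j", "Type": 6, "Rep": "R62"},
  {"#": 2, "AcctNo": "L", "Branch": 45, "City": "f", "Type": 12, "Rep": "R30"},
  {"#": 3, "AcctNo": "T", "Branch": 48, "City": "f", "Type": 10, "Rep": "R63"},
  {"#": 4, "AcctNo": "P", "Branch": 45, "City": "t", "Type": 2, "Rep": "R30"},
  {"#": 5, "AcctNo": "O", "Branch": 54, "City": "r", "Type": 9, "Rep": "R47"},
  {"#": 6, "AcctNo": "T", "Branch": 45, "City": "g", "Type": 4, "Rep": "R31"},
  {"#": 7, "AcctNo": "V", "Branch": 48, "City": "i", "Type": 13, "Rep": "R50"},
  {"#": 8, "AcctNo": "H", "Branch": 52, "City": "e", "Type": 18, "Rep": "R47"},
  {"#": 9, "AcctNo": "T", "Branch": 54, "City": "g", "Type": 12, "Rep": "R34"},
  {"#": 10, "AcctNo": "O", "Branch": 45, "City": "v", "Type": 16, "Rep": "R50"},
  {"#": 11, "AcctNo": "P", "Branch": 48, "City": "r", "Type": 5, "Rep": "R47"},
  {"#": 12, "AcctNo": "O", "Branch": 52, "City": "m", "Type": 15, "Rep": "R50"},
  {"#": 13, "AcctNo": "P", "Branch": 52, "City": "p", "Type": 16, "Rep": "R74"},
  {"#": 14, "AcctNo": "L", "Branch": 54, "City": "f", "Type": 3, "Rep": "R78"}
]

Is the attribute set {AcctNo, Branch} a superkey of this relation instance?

All 14 rows have distinct {AcctNo, Branch} values, so {AcctNo, Branch} → (all attributes) holds and {AcctNo, Branch} is a superkey.

Yes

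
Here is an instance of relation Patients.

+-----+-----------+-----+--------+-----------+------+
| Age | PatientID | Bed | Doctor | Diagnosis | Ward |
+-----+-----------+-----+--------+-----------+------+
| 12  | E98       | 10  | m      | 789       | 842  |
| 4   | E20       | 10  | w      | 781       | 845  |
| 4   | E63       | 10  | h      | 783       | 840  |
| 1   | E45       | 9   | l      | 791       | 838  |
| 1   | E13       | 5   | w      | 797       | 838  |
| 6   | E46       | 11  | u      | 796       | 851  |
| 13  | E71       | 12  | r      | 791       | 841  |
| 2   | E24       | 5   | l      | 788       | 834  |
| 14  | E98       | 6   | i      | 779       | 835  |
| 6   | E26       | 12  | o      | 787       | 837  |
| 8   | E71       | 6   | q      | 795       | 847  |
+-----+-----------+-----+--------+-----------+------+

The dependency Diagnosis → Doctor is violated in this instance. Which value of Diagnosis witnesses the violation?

Diagnosis=789: 1 row → Doctor = m ✓
Diagnosis=781: 1 row → Doctor = w ✓
Diagnosis=783: 1 row → Doctor = h ✓
Diagnosis=791: 2 rows → Doctor takes values {l, r} — violation
Diagnosis=797: 1 row → Doctor = w ✓
Diagnosis=796: 1 row → Doctor = u ✓
Diagnosis=788: 1 row → Doctor = l ✓
Diagnosis=779: 1 row → Doctor = i ✓
Diagnosis=787: 1 row → Doctor = o ✓
Diagnosis=795: 1 row → Doctor = q ✓
The only Diagnosis value with inconsistent Doctor is Diagnosis=791.

791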